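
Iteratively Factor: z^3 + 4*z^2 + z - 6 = (z - 1)*(z^2 + 5*z + 6) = (z - 1)*(z + 3)*(z + 2)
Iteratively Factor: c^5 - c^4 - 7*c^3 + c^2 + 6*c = (c - 3)*(c^4 + 2*c^3 - c^2 - 2*c) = c*(c - 3)*(c^3 + 2*c^2 - c - 2) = c*(c - 3)*(c + 1)*(c^2 + c - 2) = c*(c - 3)*(c + 1)*(c + 2)*(c - 1)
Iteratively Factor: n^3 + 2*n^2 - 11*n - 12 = (n + 1)*(n^2 + n - 12) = (n + 1)*(n + 4)*(n - 3)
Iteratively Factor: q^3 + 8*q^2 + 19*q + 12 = (q + 1)*(q^2 + 7*q + 12) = (q + 1)*(q + 4)*(q + 3)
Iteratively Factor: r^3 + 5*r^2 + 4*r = (r)*(r^2 + 5*r + 4) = r*(r + 4)*(r + 1)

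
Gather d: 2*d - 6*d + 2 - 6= -4*d - 4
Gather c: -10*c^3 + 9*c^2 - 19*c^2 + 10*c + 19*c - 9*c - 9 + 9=-10*c^3 - 10*c^2 + 20*c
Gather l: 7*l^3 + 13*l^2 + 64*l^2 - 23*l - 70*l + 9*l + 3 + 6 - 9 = 7*l^3 + 77*l^2 - 84*l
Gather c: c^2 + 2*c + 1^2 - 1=c^2 + 2*c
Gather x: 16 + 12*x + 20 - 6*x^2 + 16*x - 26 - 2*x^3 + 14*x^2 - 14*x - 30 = -2*x^3 + 8*x^2 + 14*x - 20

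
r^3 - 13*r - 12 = (r - 4)*(r + 1)*(r + 3)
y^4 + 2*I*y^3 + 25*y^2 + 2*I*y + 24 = (y - 4*I)*(y - I)*(y + I)*(y + 6*I)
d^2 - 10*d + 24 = (d - 6)*(d - 4)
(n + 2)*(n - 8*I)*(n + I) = n^3 + 2*n^2 - 7*I*n^2 + 8*n - 14*I*n + 16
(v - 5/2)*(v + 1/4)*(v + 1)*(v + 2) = v^4 + 3*v^3/4 - 43*v^2/8 - 51*v/8 - 5/4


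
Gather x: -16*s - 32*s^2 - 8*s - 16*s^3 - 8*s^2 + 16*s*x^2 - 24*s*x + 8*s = -16*s^3 - 40*s^2 + 16*s*x^2 - 24*s*x - 16*s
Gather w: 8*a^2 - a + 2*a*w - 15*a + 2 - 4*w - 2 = 8*a^2 - 16*a + w*(2*a - 4)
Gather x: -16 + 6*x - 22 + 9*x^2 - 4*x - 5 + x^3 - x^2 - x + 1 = x^3 + 8*x^2 + x - 42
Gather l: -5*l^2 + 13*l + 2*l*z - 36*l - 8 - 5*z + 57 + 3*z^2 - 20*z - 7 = -5*l^2 + l*(2*z - 23) + 3*z^2 - 25*z + 42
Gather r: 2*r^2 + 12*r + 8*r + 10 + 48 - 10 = 2*r^2 + 20*r + 48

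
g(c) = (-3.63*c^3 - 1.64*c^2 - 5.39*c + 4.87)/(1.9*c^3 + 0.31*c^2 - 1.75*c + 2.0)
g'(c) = (-10.89*c^2 - 3.28*c - 5.39)/(1.9*c^3 + 0.31*c^2 - 1.75*c + 2.0) + (-5.7*c^2 - 0.62*c + 1.75)*(-3.63*c^3 - 1.64*c^2 - 5.39*c + 4.87)/(1.9*c^3 + 0.31*c^2 - 1.75*c + 2.0)^2 = (-3.5527136788005e-15*c^5 + 1.9907*c^4 + 33.187*c^3 - 44.9981*c^2 - 9.5794*c - 2.2575)/(3.61*c^6 + 1.178*c^5 - 6.5539*c^4 + 6.515*c^3 + 4.3025*c^2 - 7.0*c + 4.0)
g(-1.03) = 6.15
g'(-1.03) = -17.56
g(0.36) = 1.70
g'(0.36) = -4.43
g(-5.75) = -1.98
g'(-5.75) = -0.05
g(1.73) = -2.89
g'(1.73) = 0.38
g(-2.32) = -3.37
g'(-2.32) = -2.26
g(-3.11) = -2.46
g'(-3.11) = -0.56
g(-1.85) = -5.62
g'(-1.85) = -9.90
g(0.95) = -2.16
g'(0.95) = -4.34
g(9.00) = -2.02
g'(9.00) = 0.02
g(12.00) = -1.99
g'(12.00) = 0.01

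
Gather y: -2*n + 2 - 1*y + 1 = -2*n - y + 3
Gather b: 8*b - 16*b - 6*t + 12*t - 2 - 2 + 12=-8*b + 6*t + 8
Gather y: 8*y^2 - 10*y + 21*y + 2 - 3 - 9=8*y^2 + 11*y - 10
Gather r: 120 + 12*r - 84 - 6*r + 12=6*r + 48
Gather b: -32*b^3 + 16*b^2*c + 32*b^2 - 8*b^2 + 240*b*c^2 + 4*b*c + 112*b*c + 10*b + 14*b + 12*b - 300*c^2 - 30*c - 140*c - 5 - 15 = -32*b^3 + b^2*(16*c + 24) + b*(240*c^2 + 116*c + 36) - 300*c^2 - 170*c - 20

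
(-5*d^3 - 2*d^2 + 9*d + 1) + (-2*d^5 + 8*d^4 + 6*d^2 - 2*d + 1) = -2*d^5 + 8*d^4 - 5*d^3 + 4*d^2 + 7*d + 2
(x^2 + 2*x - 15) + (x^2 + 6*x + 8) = 2*x^2 + 8*x - 7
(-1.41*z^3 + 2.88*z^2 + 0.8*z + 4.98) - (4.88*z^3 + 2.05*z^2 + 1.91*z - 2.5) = -6.29*z^3 + 0.83*z^2 - 1.11*z + 7.48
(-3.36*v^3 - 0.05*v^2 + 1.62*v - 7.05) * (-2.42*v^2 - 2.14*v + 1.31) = 8.1312*v^5 + 7.3114*v^4 - 8.215*v^3 + 13.5287*v^2 + 17.2092*v - 9.2355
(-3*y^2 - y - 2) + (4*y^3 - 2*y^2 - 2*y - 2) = 4*y^3 - 5*y^2 - 3*y - 4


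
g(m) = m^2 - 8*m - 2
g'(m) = 2*m - 8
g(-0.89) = 5.91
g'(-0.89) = -9.78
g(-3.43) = 37.20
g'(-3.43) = -14.86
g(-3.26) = 34.71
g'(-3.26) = -14.52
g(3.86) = -17.98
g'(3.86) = -0.28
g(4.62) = -17.62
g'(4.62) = 1.24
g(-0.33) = 0.75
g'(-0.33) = -8.66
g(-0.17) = -0.61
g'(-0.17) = -8.34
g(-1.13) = 8.32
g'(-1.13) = -10.26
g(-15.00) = 343.00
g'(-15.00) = -38.00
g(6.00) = -14.00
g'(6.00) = 4.00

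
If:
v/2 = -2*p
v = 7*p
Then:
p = 0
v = 0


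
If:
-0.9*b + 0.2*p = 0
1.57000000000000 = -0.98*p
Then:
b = -0.36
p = -1.60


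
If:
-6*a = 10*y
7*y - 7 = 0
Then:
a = -5/3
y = 1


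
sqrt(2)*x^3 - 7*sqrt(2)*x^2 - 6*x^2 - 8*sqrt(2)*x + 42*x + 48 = (x - 8)*(x - 3*sqrt(2))*(sqrt(2)*x + sqrt(2))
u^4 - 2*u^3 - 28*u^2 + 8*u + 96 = (u - 6)*(u - 2)*(u + 2)*(u + 4)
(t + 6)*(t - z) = t^2 - t*z + 6*t - 6*z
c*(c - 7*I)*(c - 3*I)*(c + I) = c^4 - 9*I*c^3 - 11*c^2 - 21*I*c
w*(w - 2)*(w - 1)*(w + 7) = w^4 + 4*w^3 - 19*w^2 + 14*w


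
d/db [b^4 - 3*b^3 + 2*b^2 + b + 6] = 4*b^3 - 9*b^2 + 4*b + 1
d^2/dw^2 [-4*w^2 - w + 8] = -8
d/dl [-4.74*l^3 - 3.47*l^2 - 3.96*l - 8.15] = -14.22*l^2 - 6.94*l - 3.96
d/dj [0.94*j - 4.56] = 0.940000000000000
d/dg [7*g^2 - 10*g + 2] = 14*g - 10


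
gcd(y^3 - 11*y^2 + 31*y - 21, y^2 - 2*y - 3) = y - 3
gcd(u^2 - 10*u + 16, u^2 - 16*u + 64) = u - 8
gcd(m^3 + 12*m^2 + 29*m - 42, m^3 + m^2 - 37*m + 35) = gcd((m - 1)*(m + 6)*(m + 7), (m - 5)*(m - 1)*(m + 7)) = m^2 + 6*m - 7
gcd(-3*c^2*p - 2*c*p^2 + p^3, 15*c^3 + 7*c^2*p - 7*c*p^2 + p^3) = -3*c^2 - 2*c*p + p^2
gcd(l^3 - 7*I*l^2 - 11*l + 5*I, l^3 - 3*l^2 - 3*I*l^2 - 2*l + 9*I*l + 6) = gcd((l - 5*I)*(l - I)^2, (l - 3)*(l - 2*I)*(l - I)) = l - I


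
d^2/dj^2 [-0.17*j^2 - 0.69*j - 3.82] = -0.340000000000000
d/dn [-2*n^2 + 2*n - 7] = 2 - 4*n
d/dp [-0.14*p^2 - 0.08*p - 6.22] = -0.28*p - 0.08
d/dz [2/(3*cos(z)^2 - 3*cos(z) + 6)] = 2*(2*cos(z) - 1)*sin(z)/(3*(sin(z)^2 + cos(z) - 3)^2)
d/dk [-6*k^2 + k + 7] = 1 - 12*k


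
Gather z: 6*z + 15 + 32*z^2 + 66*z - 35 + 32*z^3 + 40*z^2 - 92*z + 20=32*z^3 + 72*z^2 - 20*z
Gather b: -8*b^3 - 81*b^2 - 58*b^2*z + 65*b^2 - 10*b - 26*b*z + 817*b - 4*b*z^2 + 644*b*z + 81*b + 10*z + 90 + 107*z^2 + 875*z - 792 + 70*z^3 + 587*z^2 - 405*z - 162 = -8*b^3 + b^2*(-58*z - 16) + b*(-4*z^2 + 618*z + 888) + 70*z^3 + 694*z^2 + 480*z - 864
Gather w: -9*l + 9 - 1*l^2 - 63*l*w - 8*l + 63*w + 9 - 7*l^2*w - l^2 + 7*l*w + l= -2*l^2 - 16*l + w*(-7*l^2 - 56*l + 63) + 18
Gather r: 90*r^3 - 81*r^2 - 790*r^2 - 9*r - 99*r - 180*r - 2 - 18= 90*r^3 - 871*r^2 - 288*r - 20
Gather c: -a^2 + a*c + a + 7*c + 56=-a^2 + a + c*(a + 7) + 56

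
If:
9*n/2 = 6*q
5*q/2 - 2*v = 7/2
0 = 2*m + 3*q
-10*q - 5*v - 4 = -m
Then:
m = -57/142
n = 76/213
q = 19/71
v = -201/142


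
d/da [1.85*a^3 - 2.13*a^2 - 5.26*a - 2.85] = 5.55*a^2 - 4.26*a - 5.26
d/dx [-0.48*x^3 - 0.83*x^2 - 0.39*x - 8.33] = -1.44*x^2 - 1.66*x - 0.39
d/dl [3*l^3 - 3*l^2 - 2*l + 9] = 9*l^2 - 6*l - 2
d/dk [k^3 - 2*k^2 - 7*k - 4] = 3*k^2 - 4*k - 7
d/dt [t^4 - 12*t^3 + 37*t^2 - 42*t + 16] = 4*t^3 - 36*t^2 + 74*t - 42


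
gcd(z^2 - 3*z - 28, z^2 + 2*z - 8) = z + 4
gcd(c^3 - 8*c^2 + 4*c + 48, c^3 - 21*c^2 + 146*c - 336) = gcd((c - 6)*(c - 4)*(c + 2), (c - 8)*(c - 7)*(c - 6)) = c - 6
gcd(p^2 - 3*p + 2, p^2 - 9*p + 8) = p - 1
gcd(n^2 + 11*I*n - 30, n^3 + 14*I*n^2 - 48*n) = n + 6*I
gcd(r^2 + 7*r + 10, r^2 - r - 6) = r + 2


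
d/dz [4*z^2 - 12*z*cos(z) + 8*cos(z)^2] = 12*z*sin(z) + 8*z - 8*sin(2*z) - 12*cos(z)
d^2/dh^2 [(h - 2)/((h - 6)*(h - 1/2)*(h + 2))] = 4*(12*h^5 - 102*h^4 + 409*h^3 - 390*h^2 - 612*h - 776)/(8*h^9 - 108*h^8 + 246*h^7 + 1575*h^6 - 3756*h^5 - 10764*h^4 + 5824*h^3 + 10512*h^2 - 8640*h + 1728)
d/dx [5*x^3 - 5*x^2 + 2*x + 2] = 15*x^2 - 10*x + 2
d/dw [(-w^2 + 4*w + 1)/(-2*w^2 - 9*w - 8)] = (17*w^2 + 20*w - 23)/(4*w^4 + 36*w^3 + 113*w^2 + 144*w + 64)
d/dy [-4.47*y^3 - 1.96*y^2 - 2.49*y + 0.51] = -13.41*y^2 - 3.92*y - 2.49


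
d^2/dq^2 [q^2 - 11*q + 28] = 2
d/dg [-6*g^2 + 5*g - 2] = 5 - 12*g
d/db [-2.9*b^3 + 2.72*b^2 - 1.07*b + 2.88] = -8.7*b^2 + 5.44*b - 1.07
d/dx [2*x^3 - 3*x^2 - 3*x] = 6*x^2 - 6*x - 3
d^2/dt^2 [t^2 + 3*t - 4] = 2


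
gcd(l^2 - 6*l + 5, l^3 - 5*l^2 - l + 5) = l^2 - 6*l + 5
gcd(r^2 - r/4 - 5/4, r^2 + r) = r + 1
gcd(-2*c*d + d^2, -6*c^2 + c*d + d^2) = 2*c - d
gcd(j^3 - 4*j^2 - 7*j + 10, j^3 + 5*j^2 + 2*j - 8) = j^2 + j - 2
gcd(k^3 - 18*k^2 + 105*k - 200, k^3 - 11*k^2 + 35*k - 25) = k^2 - 10*k + 25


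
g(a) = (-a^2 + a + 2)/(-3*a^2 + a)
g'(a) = (1 - 2*a)/(-3*a^2 + a) + (6*a - 1)*(-a^2 + a + 2)/(-3*a^2 + a)^2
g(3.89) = 0.22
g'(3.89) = 0.04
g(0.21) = 27.88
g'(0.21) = 100.74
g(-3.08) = 0.34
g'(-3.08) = -0.02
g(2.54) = 0.11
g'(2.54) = 0.15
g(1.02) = -0.94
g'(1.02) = 2.79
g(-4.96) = 0.35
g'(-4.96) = -0.00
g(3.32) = 0.19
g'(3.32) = 0.07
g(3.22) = 0.18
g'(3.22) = 0.07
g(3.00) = 0.17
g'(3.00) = 0.09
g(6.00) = 0.27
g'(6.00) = 0.01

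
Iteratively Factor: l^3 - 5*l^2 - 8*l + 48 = (l - 4)*(l^2 - l - 12) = (l - 4)*(l + 3)*(l - 4)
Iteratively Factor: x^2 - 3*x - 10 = (x - 5)*(x + 2)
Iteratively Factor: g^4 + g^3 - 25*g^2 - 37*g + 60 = (g - 5)*(g^3 + 6*g^2 + 5*g - 12) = (g - 5)*(g + 3)*(g^2 + 3*g - 4) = (g - 5)*(g - 1)*(g + 3)*(g + 4)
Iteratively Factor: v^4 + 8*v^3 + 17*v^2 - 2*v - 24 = (v + 2)*(v^3 + 6*v^2 + 5*v - 12) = (v + 2)*(v + 4)*(v^2 + 2*v - 3) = (v - 1)*(v + 2)*(v + 4)*(v + 3)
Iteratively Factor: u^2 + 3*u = (u + 3)*(u)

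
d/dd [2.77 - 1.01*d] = -1.01000000000000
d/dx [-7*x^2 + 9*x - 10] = 9 - 14*x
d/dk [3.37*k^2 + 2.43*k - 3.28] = 6.74*k + 2.43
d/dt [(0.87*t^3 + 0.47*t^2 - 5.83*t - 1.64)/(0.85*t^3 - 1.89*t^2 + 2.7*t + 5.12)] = (-2.0438*t^4 + 14.609*t^3 + 7.7955*t^2 - 1.3864*t - 25.4216)/(0.7225*t^6 - 3.213*t^5 + 8.1621*t^4 - 1.502*t^3 - 12.0636*t^2 + 27.648*t + 26.2144)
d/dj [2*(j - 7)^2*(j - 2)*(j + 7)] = 8*j^3 - 54*j^2 - 140*j + 882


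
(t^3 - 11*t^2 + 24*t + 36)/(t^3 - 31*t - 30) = (t - 6)/(t + 5)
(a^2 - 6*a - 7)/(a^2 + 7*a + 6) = (a - 7)/(a + 6)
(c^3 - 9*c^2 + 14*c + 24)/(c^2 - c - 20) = (-c^3 + 9*c^2 - 14*c - 24)/(-c^2 + c + 20)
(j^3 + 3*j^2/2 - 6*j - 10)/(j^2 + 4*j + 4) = j - 5/2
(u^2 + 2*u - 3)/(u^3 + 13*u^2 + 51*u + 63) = (u - 1)/(u^2 + 10*u + 21)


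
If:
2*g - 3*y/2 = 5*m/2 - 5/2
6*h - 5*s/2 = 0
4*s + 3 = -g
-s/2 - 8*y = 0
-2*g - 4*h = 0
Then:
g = 15/19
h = -15/38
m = 1213/760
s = -18/19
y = 9/152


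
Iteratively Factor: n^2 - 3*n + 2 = (n - 2)*(n - 1)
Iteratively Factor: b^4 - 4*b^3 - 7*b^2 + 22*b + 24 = (b + 1)*(b^3 - 5*b^2 - 2*b + 24) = (b - 4)*(b + 1)*(b^2 - b - 6) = (b - 4)*(b + 1)*(b + 2)*(b - 3)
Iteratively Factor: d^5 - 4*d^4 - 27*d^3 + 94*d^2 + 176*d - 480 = (d + 3)*(d^4 - 7*d^3 - 6*d^2 + 112*d - 160) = (d - 2)*(d + 3)*(d^3 - 5*d^2 - 16*d + 80) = (d - 4)*(d - 2)*(d + 3)*(d^2 - d - 20) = (d - 5)*(d - 4)*(d - 2)*(d + 3)*(d + 4)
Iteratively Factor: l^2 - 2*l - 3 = (l - 3)*(l + 1)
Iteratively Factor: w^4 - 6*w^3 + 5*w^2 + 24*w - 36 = (w + 2)*(w^3 - 8*w^2 + 21*w - 18) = (w - 3)*(w + 2)*(w^2 - 5*w + 6) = (w - 3)*(w - 2)*(w + 2)*(w - 3)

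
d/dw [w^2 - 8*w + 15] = 2*w - 8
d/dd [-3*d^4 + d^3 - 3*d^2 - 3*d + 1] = -12*d^3 + 3*d^2 - 6*d - 3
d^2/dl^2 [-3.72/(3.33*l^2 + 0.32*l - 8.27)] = (82.501416*l^2 + 7.928064*l - 3.72*(6.66*l + 0.32)*(13.32*l + 0.64) - 204.890904)/(3.33*l^2 + 0.32*l - 8.27)^3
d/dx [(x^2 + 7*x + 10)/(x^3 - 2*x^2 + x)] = (-x^3 - 15*x^2 - 30*x + 10)/(x^2*(x^3 - 3*x^2 + 3*x - 1))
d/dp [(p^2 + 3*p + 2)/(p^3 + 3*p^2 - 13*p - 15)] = (-p^2 - 4*p - 19)/(p^4 + 4*p^3 - 26*p^2 - 60*p + 225)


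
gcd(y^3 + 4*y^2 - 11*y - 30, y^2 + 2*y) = y + 2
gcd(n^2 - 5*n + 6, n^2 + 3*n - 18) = n - 3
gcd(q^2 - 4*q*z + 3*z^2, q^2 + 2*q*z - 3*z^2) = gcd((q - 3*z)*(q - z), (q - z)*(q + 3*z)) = -q + z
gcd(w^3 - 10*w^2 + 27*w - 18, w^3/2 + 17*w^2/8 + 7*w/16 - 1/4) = 1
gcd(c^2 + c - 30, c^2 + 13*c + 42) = c + 6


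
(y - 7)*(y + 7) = y^2 - 49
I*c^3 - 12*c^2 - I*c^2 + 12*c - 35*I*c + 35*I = (c + 5*I)*(c + 7*I)*(I*c - I)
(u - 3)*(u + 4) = u^2 + u - 12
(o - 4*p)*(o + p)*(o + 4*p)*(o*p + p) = o^4*p + o^3*p^2 + o^3*p - 16*o^2*p^3 + o^2*p^2 - 16*o*p^4 - 16*o*p^3 - 16*p^4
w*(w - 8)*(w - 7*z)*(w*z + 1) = w^4*z - 7*w^3*z^2 - 8*w^3*z + w^3 + 56*w^2*z^2 - 7*w^2*z - 8*w^2 + 56*w*z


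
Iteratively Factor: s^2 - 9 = (s + 3)*(s - 3)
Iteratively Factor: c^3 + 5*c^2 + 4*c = (c)*(c^2 + 5*c + 4) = c*(c + 4)*(c + 1)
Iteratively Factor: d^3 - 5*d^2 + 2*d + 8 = (d - 2)*(d^2 - 3*d - 4) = (d - 2)*(d + 1)*(d - 4)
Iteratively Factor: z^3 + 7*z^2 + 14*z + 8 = (z + 4)*(z^2 + 3*z + 2) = (z + 2)*(z + 4)*(z + 1)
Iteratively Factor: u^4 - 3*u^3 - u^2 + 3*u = (u + 1)*(u^3 - 4*u^2 + 3*u) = (u - 1)*(u + 1)*(u^2 - 3*u) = u*(u - 1)*(u + 1)*(u - 3)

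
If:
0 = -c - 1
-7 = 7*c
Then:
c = -1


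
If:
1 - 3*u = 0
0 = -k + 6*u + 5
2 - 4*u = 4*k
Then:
No Solution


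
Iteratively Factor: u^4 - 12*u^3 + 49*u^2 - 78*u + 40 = (u - 1)*(u^3 - 11*u^2 + 38*u - 40) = (u - 2)*(u - 1)*(u^2 - 9*u + 20) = (u - 5)*(u - 2)*(u - 1)*(u - 4)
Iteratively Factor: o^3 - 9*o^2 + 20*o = (o)*(o^2 - 9*o + 20) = o*(o - 4)*(o - 5)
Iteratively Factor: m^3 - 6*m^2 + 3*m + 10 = (m - 2)*(m^2 - 4*m - 5) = (m - 5)*(m - 2)*(m + 1)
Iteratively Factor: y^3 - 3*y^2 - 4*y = (y + 1)*(y^2 - 4*y) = (y - 4)*(y + 1)*(y)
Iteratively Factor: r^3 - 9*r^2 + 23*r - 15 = (r - 3)*(r^2 - 6*r + 5) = (r - 3)*(r - 1)*(r - 5)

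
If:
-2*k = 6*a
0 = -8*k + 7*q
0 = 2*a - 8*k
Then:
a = 0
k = 0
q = 0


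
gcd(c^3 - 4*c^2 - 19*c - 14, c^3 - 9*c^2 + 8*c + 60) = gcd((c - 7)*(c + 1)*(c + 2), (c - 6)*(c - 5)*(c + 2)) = c + 2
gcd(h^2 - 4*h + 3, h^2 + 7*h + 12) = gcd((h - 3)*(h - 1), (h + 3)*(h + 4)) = 1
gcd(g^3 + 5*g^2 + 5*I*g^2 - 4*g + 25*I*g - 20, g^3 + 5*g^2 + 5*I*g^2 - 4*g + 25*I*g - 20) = g^3 + g^2*(5 + 5*I) + g*(-4 + 25*I) - 20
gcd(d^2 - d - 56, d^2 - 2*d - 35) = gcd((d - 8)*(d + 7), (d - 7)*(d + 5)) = 1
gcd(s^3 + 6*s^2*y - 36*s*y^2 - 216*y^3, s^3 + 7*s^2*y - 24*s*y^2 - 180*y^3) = s^2 + 12*s*y + 36*y^2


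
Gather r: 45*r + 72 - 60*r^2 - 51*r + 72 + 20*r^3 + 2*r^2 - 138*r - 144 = 20*r^3 - 58*r^2 - 144*r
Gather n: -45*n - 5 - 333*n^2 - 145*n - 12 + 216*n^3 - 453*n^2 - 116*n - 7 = 216*n^3 - 786*n^2 - 306*n - 24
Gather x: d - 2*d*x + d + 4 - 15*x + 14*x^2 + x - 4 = 2*d + 14*x^2 + x*(-2*d - 14)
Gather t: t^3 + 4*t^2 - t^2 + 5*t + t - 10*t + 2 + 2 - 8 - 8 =t^3 + 3*t^2 - 4*t - 12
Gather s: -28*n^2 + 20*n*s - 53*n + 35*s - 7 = -28*n^2 - 53*n + s*(20*n + 35) - 7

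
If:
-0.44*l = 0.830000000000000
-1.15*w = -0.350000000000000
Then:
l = -1.89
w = 0.30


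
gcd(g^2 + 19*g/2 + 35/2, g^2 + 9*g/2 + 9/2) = 1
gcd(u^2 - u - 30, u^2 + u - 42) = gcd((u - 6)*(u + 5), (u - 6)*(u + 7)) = u - 6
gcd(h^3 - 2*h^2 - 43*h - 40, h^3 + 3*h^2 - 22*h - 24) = h + 1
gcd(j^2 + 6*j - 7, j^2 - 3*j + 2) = j - 1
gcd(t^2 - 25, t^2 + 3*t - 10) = t + 5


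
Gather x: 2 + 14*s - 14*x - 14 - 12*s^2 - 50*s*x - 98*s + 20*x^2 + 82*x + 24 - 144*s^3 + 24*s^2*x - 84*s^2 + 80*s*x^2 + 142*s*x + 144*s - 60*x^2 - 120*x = -144*s^3 - 96*s^2 + 60*s + x^2*(80*s - 40) + x*(24*s^2 + 92*s - 52) + 12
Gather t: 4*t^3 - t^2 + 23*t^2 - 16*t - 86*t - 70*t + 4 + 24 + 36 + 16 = 4*t^3 + 22*t^2 - 172*t + 80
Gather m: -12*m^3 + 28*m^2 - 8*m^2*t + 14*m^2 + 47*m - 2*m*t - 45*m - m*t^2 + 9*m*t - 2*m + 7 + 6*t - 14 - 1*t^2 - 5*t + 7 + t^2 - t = -12*m^3 + m^2*(42 - 8*t) + m*(-t^2 + 7*t)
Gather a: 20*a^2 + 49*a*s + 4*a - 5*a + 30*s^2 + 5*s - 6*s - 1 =20*a^2 + a*(49*s - 1) + 30*s^2 - s - 1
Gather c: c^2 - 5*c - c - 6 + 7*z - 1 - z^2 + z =c^2 - 6*c - z^2 + 8*z - 7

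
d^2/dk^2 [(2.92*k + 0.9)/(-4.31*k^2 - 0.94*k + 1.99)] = (-(2.92*k + 0.9)*(8.62*k + 0.94)*(17.24*k + 1.88) + (75.5112*k + 13.2476)*(4.31*k^2 + 0.94*k - 1.99))/(4.31*k^2 + 0.94*k - 1.99)^3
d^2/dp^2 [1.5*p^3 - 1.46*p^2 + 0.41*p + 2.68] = 9.0*p - 2.92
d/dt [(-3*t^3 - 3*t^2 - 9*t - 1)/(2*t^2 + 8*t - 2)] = (-3*t^4 - 24*t^3 + 6*t^2 + 8*t + 13)/(2*(t^4 + 8*t^3 + 14*t^2 - 8*t + 1))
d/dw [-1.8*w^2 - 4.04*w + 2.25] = -3.6*w - 4.04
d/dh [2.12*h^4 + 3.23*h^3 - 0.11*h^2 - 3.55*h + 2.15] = 8.48*h^3 + 9.69*h^2 - 0.22*h - 3.55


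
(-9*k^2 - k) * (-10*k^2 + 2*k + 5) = 90*k^4 - 8*k^3 - 47*k^2 - 5*k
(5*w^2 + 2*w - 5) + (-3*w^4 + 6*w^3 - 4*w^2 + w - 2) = -3*w^4 + 6*w^3 + w^2 + 3*w - 7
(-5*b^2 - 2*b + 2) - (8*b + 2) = -5*b^2 - 10*b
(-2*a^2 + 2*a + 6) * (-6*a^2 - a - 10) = 12*a^4 - 10*a^3 - 18*a^2 - 26*a - 60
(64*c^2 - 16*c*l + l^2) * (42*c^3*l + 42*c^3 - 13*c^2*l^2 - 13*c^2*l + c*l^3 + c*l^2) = 2688*c^5*l + 2688*c^5 - 1504*c^4*l^2 - 1504*c^4*l + 314*c^3*l^3 + 314*c^3*l^2 - 29*c^2*l^4 - 29*c^2*l^3 + c*l^5 + c*l^4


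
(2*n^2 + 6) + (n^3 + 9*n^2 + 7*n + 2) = n^3 + 11*n^2 + 7*n + 8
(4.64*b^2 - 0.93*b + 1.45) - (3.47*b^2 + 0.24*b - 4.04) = 1.17*b^2 - 1.17*b + 5.49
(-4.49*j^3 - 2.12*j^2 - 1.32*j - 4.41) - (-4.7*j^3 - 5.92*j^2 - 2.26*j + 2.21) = 0.21*j^3 + 3.8*j^2 + 0.94*j - 6.62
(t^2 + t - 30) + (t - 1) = t^2 + 2*t - 31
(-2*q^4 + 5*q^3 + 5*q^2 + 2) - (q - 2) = -2*q^4 + 5*q^3 + 5*q^2 - q + 4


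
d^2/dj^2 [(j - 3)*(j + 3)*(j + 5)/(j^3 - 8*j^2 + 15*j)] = 2*(13*j^3 + 45*j^2 - 225*j + 375)/(j^3*(j^3 - 15*j^2 + 75*j - 125))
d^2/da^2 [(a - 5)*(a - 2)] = 2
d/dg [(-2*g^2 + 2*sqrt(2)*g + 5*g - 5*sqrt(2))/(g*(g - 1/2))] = 2*(-8*g^2 - 4*sqrt(2)*g^2 + 20*sqrt(2)*g - 5*sqrt(2))/(g^2*(4*g^2 - 4*g + 1))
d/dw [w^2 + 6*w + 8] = 2*w + 6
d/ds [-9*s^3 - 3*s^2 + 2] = 3*s*(-9*s - 2)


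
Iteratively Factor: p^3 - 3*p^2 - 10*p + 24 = (p - 2)*(p^2 - p - 12) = (p - 2)*(p + 3)*(p - 4)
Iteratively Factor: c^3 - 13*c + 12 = (c + 4)*(c^2 - 4*c + 3) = (c - 3)*(c + 4)*(c - 1)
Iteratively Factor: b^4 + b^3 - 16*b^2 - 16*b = (b - 4)*(b^3 + 5*b^2 + 4*b) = (b - 4)*(b + 4)*(b^2 + b) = b*(b - 4)*(b + 4)*(b + 1)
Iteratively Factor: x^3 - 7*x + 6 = (x - 1)*(x^2 + x - 6) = (x - 2)*(x - 1)*(x + 3)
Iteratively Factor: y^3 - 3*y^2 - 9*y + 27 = (y - 3)*(y^2 - 9) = (y - 3)*(y + 3)*(y - 3)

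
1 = 1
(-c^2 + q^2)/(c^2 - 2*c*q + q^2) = (c + q)/(-c + q)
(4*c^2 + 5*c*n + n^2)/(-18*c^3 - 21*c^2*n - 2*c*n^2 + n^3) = (-4*c - n)/(18*c^2 + 3*c*n - n^2)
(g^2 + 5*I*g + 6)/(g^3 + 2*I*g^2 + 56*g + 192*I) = (g - I)/(g^2 - 4*I*g + 32)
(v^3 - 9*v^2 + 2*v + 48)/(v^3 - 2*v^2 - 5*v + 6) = (v - 8)/(v - 1)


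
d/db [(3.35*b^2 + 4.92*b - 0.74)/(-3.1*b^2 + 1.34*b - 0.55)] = (19.741*b^2 - 8.273*b - 1.7144)/(9.61*b^4 - 8.308*b^3 + 5.2056*b^2 - 1.474*b + 0.3025)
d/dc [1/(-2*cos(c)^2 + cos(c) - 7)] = (1 - 4*cos(c))*sin(c)/(-cos(c) + cos(2*c) + 8)^2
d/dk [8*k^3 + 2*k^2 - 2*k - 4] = 24*k^2 + 4*k - 2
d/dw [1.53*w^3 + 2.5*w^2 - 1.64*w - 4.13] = 4.59*w^2 + 5.0*w - 1.64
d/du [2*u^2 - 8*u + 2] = 4*u - 8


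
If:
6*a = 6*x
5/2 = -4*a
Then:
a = -5/8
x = -5/8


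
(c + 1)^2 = c^2 + 2*c + 1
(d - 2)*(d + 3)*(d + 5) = d^3 + 6*d^2 - d - 30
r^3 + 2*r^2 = r^2*(r + 2)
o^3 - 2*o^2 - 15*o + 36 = (o - 3)^2*(o + 4)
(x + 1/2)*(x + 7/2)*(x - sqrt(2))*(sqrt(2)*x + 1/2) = sqrt(2)*x^4 - 3*x^3/2 + 4*sqrt(2)*x^3 - 6*x^2 + 5*sqrt(2)*x^2/4 - 2*sqrt(2)*x - 21*x/8 - 7*sqrt(2)/8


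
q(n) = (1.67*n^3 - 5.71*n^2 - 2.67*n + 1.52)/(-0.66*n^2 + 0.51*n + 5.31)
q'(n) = (1.32*n - 0.51)*(1.67*n^3 - 5.71*n^2 - 2.67*n + 1.52)/(-0.66*n^2 + 0.51*n + 5.31)^2 + (5.01*n^2 - 11.42*n - 2.67)/(-0.66*n^2 + 0.51*n + 5.31)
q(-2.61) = 116.23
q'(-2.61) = 770.56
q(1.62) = -2.43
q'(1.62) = -2.72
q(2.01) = -3.64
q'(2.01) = -3.59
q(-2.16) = -32.05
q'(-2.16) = 135.58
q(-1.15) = -1.43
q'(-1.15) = 5.19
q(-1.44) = -3.57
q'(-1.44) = 10.22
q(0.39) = -0.05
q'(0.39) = -1.18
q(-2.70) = 74.87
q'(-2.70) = 273.61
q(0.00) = 0.29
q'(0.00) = -0.53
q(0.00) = 0.29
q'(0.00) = -0.53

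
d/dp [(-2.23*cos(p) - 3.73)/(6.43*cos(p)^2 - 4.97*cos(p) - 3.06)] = (-14.3389*cos(p)^2 - 47.9678*cos(p) + 11.7143)*sin(p)/(41.3449*cos(p)^4 - 63.9142*cos(p)^3 - 14.6507*cos(p)^2 + 30.4164*cos(p) + 9.3636)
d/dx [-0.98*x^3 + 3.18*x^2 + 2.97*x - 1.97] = -2.94*x^2 + 6.36*x + 2.97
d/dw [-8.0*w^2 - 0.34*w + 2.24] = -16.0*w - 0.34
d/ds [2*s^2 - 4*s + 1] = 4*s - 4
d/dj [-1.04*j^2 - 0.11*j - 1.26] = -2.08*j - 0.11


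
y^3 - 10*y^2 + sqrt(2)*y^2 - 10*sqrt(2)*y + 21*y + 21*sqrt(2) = (y - 7)*(y - 3)*(y + sqrt(2))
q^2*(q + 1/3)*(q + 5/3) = q^4 + 2*q^3 + 5*q^2/9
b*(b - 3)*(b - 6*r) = b^3 - 6*b^2*r - 3*b^2 + 18*b*r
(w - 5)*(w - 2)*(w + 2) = w^3 - 5*w^2 - 4*w + 20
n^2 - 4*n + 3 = (n - 3)*(n - 1)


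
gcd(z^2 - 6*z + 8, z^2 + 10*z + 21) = 1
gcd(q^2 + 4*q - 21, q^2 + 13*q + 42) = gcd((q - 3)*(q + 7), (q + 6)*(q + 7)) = q + 7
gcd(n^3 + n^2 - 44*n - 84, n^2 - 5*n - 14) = n^2 - 5*n - 14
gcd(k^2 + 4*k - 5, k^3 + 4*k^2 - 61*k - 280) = k + 5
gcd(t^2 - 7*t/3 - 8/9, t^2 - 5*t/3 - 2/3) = t + 1/3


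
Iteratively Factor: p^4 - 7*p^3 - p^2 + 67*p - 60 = (p - 5)*(p^3 - 2*p^2 - 11*p + 12) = (p - 5)*(p - 4)*(p^2 + 2*p - 3) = (p - 5)*(p - 4)*(p - 1)*(p + 3)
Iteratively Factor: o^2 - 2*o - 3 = (o - 3)*(o + 1)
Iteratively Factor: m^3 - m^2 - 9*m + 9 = (m + 3)*(m^2 - 4*m + 3) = (m - 3)*(m + 3)*(m - 1)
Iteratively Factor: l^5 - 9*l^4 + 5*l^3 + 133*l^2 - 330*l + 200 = (l - 5)*(l^4 - 4*l^3 - 15*l^2 + 58*l - 40) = (l - 5)*(l - 1)*(l^3 - 3*l^2 - 18*l + 40) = (l - 5)*(l - 1)*(l + 4)*(l^2 - 7*l + 10) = (l - 5)*(l - 2)*(l - 1)*(l + 4)*(l - 5)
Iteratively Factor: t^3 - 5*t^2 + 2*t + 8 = (t - 4)*(t^2 - t - 2) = (t - 4)*(t + 1)*(t - 2)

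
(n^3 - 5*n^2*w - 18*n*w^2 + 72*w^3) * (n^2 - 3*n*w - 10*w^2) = n^5 - 8*n^4*w - 13*n^3*w^2 + 176*n^2*w^3 - 36*n*w^4 - 720*w^5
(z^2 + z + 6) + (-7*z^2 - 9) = -6*z^2 + z - 3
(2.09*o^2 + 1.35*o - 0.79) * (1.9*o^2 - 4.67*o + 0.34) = 3.971*o^4 - 7.1953*o^3 - 7.0949*o^2 + 4.1483*o - 0.2686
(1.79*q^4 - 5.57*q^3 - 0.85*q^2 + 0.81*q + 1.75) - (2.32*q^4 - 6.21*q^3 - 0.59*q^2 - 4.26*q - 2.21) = -0.53*q^4 + 0.64*q^3 - 0.26*q^2 + 5.07*q + 3.96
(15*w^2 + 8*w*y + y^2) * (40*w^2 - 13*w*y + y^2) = 600*w^4 + 125*w^3*y - 49*w^2*y^2 - 5*w*y^3 + y^4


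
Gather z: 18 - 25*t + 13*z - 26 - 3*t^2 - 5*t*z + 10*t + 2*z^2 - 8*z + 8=-3*t^2 - 15*t + 2*z^2 + z*(5 - 5*t)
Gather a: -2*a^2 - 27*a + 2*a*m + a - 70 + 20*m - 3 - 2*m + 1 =-2*a^2 + a*(2*m - 26) + 18*m - 72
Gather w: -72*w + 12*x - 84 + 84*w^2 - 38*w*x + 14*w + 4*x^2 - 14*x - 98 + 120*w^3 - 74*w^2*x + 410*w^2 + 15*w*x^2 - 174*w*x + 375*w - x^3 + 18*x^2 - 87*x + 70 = 120*w^3 + w^2*(494 - 74*x) + w*(15*x^2 - 212*x + 317) - x^3 + 22*x^2 - 89*x - 112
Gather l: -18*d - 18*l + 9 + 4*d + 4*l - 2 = -14*d - 14*l + 7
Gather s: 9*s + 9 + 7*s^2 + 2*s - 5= 7*s^2 + 11*s + 4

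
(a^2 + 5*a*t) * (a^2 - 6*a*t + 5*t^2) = a^4 - a^3*t - 25*a^2*t^2 + 25*a*t^3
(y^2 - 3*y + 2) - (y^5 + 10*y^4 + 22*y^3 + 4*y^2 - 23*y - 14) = -y^5 - 10*y^4 - 22*y^3 - 3*y^2 + 20*y + 16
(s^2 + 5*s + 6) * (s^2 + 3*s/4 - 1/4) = s^4 + 23*s^3/4 + 19*s^2/2 + 13*s/4 - 3/2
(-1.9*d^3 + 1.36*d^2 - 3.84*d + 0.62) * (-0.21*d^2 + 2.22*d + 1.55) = 0.399*d^5 - 4.5036*d^4 + 0.880600000000001*d^3 - 6.547*d^2 - 4.5756*d + 0.961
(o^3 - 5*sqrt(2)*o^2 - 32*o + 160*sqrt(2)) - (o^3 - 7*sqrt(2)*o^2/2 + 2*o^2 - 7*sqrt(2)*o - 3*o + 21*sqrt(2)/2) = -3*sqrt(2)*o^2/2 - 2*o^2 - 29*o + 7*sqrt(2)*o + 299*sqrt(2)/2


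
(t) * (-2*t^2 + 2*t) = -2*t^3 + 2*t^2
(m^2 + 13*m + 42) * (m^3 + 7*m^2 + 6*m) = m^5 + 20*m^4 + 139*m^3 + 372*m^2 + 252*m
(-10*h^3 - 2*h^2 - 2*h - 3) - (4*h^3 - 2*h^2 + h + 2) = -14*h^3 - 3*h - 5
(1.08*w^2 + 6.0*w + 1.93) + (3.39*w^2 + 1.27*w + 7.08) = 4.47*w^2 + 7.27*w + 9.01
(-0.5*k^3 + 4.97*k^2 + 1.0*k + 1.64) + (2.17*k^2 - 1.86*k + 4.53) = -0.5*k^3 + 7.14*k^2 - 0.86*k + 6.17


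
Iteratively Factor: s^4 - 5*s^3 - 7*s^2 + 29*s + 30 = (s + 2)*(s^3 - 7*s^2 + 7*s + 15) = (s - 5)*(s + 2)*(s^2 - 2*s - 3) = (s - 5)*(s + 1)*(s + 2)*(s - 3)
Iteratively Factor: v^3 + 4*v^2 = (v)*(v^2 + 4*v) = v*(v + 4)*(v)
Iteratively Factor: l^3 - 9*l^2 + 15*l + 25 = (l - 5)*(l^2 - 4*l - 5) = (l - 5)*(l + 1)*(l - 5)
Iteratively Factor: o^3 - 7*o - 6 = (o + 1)*(o^2 - o - 6) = (o - 3)*(o + 1)*(o + 2)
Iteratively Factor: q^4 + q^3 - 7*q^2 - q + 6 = (q + 1)*(q^3 - 7*q + 6) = (q - 1)*(q + 1)*(q^2 + q - 6) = (q - 2)*(q - 1)*(q + 1)*(q + 3)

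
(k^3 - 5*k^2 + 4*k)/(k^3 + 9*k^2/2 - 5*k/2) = 2*(k^2 - 5*k + 4)/(2*k^2 + 9*k - 5)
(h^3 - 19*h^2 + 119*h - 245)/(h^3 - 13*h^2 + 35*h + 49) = (h - 5)/(h + 1)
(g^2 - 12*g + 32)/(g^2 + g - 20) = (g - 8)/(g + 5)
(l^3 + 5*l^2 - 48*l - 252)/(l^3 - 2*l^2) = (l^3 + 5*l^2 - 48*l - 252)/(l^2*(l - 2))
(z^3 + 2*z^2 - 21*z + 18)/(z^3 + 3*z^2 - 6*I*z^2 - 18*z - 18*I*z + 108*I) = (z - 1)/(z - 6*I)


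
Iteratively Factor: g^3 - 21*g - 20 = (g + 1)*(g^2 - g - 20) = (g + 1)*(g + 4)*(g - 5)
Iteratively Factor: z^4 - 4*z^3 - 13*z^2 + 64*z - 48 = (z - 4)*(z^3 - 13*z + 12) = (z - 4)*(z + 4)*(z^2 - 4*z + 3) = (z - 4)*(z - 3)*(z + 4)*(z - 1)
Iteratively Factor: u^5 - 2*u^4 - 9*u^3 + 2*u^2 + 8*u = (u)*(u^4 - 2*u^3 - 9*u^2 + 2*u + 8) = u*(u + 2)*(u^3 - 4*u^2 - u + 4) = u*(u + 1)*(u + 2)*(u^2 - 5*u + 4) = u*(u - 1)*(u + 1)*(u + 2)*(u - 4)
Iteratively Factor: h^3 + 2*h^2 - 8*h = (h - 2)*(h^2 + 4*h) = h*(h - 2)*(h + 4)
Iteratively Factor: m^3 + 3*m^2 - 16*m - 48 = (m + 4)*(m^2 - m - 12) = (m - 4)*(m + 4)*(m + 3)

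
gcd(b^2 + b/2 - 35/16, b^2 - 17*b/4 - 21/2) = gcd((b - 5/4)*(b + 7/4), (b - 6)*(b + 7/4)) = b + 7/4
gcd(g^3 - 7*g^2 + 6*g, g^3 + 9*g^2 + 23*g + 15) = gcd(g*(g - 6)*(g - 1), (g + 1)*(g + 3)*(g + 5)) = 1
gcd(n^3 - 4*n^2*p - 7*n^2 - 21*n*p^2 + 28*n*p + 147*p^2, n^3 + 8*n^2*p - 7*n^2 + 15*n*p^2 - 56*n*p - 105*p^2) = n^2 + 3*n*p - 7*n - 21*p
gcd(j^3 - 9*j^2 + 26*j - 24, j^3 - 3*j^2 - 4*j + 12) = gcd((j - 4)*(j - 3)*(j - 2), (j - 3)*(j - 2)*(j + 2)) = j^2 - 5*j + 6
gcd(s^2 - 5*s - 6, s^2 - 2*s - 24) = s - 6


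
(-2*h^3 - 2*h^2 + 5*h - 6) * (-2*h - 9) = 4*h^4 + 22*h^3 + 8*h^2 - 33*h + 54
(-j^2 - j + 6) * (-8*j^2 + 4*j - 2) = 8*j^4 + 4*j^3 - 50*j^2 + 26*j - 12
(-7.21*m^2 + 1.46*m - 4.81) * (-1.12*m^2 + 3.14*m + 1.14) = 8.0752*m^4 - 24.2746*m^3 + 1.7522*m^2 - 13.439*m - 5.4834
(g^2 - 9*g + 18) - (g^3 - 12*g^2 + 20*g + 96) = -g^3 + 13*g^2 - 29*g - 78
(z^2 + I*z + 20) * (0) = 0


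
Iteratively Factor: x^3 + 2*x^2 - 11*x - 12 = (x + 1)*(x^2 + x - 12) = (x + 1)*(x + 4)*(x - 3)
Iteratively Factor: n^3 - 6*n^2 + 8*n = (n - 4)*(n^2 - 2*n) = (n - 4)*(n - 2)*(n)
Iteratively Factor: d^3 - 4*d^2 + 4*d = (d - 2)*(d^2 - 2*d) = (d - 2)^2*(d)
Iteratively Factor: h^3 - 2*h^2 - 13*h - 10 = (h - 5)*(h^2 + 3*h + 2) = (h - 5)*(h + 1)*(h + 2)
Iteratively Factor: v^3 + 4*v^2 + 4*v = (v + 2)*(v^2 + 2*v) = (v + 2)^2*(v)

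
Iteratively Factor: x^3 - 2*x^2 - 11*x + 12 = (x - 4)*(x^2 + 2*x - 3) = (x - 4)*(x - 1)*(x + 3)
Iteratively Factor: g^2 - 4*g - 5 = (g + 1)*(g - 5)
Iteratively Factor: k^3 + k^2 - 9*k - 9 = (k - 3)*(k^2 + 4*k + 3) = (k - 3)*(k + 3)*(k + 1)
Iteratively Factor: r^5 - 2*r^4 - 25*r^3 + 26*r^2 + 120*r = (r)*(r^4 - 2*r^3 - 25*r^2 + 26*r + 120) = r*(r + 2)*(r^3 - 4*r^2 - 17*r + 60) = r*(r - 5)*(r + 2)*(r^2 + r - 12) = r*(r - 5)*(r - 3)*(r + 2)*(r + 4)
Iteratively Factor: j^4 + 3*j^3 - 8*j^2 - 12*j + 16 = (j + 4)*(j^3 - j^2 - 4*j + 4) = (j - 1)*(j + 4)*(j^2 - 4) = (j - 1)*(j + 2)*(j + 4)*(j - 2)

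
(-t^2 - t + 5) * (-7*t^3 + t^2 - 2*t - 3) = 7*t^5 + 6*t^4 - 34*t^3 + 10*t^2 - 7*t - 15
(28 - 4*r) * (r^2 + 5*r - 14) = -4*r^3 + 8*r^2 + 196*r - 392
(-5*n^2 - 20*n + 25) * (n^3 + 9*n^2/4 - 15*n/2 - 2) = -5*n^5 - 125*n^4/4 + 35*n^3/2 + 865*n^2/4 - 295*n/2 - 50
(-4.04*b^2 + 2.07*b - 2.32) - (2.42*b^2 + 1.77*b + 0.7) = -6.46*b^2 + 0.3*b - 3.02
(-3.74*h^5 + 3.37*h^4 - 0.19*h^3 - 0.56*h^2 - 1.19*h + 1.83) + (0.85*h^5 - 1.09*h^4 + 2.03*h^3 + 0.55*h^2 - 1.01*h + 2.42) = -2.89*h^5 + 2.28*h^4 + 1.84*h^3 - 0.01*h^2 - 2.2*h + 4.25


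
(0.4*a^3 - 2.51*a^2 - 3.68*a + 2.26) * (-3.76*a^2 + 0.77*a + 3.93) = -1.504*a^5 + 9.7456*a^4 + 13.4761*a^3 - 21.1955*a^2 - 12.7222*a + 8.8818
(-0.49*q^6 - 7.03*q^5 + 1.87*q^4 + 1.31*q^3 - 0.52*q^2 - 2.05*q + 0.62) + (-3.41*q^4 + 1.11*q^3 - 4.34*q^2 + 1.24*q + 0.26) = -0.49*q^6 - 7.03*q^5 - 1.54*q^4 + 2.42*q^3 - 4.86*q^2 - 0.81*q + 0.88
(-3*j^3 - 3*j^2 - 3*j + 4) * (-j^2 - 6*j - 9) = 3*j^5 + 21*j^4 + 48*j^3 + 41*j^2 + 3*j - 36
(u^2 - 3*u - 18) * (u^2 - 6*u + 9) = u^4 - 9*u^3 + 9*u^2 + 81*u - 162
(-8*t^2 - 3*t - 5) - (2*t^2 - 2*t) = -10*t^2 - t - 5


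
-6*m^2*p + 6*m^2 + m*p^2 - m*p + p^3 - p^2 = (-2*m + p)*(3*m + p)*(p - 1)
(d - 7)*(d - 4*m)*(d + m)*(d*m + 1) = d^4*m - 3*d^3*m^2 - 7*d^3*m + d^3 - 4*d^2*m^3 + 21*d^2*m^2 - 3*d^2*m - 7*d^2 + 28*d*m^3 - 4*d*m^2 + 21*d*m + 28*m^2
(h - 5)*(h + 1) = h^2 - 4*h - 5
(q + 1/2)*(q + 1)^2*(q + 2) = q^4 + 9*q^3/2 + 7*q^2 + 9*q/2 + 1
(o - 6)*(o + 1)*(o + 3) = o^3 - 2*o^2 - 21*o - 18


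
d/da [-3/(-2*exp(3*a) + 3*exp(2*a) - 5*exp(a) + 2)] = (-18*exp(2*a) + 18*exp(a) - 15)*exp(a)/(2*exp(3*a) - 3*exp(2*a) + 5*exp(a) - 2)^2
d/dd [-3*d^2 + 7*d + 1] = 7 - 6*d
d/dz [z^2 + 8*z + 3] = 2*z + 8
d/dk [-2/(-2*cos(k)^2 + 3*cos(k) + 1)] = 2*(4*cos(k) - 3)*sin(k)/(3*cos(k) - cos(2*k))^2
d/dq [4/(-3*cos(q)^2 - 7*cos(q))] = -4*(6*cos(q) + 7)*sin(q)/((3*cos(q) + 7)^2*cos(q)^2)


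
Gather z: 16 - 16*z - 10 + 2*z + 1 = 7 - 14*z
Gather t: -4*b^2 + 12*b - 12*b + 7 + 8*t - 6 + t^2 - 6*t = -4*b^2 + t^2 + 2*t + 1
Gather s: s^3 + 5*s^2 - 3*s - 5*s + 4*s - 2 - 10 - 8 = s^3 + 5*s^2 - 4*s - 20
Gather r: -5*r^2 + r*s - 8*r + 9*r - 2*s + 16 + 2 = -5*r^2 + r*(s + 1) - 2*s + 18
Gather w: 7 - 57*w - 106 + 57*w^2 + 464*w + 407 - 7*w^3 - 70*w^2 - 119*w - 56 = -7*w^3 - 13*w^2 + 288*w + 252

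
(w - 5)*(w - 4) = w^2 - 9*w + 20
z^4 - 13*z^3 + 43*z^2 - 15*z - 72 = (z - 8)*(z - 3)^2*(z + 1)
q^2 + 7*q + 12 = (q + 3)*(q + 4)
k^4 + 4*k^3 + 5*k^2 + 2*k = k*(k + 1)^2*(k + 2)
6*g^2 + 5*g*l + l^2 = (2*g + l)*(3*g + l)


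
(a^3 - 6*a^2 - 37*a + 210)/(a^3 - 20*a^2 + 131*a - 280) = (a + 6)/(a - 8)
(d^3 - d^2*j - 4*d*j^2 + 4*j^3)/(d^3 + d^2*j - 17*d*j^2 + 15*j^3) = (d^2 - 4*j^2)/(d^2 + 2*d*j - 15*j^2)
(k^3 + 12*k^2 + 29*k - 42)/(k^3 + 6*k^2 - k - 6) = (k + 7)/(k + 1)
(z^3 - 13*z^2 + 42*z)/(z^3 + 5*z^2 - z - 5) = z*(z^2 - 13*z + 42)/(z^3 + 5*z^2 - z - 5)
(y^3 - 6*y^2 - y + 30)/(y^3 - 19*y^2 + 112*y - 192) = (y^2 - 3*y - 10)/(y^2 - 16*y + 64)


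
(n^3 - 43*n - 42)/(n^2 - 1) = (n^2 - n - 42)/(n - 1)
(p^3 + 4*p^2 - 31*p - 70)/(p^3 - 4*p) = (p^2 + 2*p - 35)/(p*(p - 2))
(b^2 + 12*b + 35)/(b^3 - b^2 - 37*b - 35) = (b + 7)/(b^2 - 6*b - 7)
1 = 1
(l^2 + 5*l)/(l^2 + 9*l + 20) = l/(l + 4)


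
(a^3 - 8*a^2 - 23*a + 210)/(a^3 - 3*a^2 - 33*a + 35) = (a - 6)/(a - 1)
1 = 1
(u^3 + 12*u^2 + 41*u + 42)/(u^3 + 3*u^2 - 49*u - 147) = (u + 2)/(u - 7)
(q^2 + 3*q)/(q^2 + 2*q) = (q + 3)/(q + 2)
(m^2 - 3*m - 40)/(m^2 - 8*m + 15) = (m^2 - 3*m - 40)/(m^2 - 8*m + 15)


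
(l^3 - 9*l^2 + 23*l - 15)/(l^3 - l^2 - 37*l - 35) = (-l^3 + 9*l^2 - 23*l + 15)/(-l^3 + l^2 + 37*l + 35)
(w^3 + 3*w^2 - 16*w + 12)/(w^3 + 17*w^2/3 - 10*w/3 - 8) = 3*(w^2 - 3*w + 2)/(3*w^2 - w - 4)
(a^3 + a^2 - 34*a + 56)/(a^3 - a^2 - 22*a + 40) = (a + 7)/(a + 5)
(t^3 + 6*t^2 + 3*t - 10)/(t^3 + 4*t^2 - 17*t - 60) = (t^2 + t - 2)/(t^2 - t - 12)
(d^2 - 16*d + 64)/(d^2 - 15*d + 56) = (d - 8)/(d - 7)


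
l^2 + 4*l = l*(l + 4)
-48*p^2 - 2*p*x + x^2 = (-8*p + x)*(6*p + x)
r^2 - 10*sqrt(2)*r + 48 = (r - 6*sqrt(2))*(r - 4*sqrt(2))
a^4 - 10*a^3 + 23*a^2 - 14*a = a*(a - 7)*(a - 2)*(a - 1)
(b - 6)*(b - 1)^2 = b^3 - 8*b^2 + 13*b - 6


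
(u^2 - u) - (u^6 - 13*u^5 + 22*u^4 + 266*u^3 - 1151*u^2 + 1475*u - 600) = -u^6 + 13*u^5 - 22*u^4 - 266*u^3 + 1152*u^2 - 1476*u + 600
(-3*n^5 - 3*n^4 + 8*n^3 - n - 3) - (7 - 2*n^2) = -3*n^5 - 3*n^4 + 8*n^3 + 2*n^2 - n - 10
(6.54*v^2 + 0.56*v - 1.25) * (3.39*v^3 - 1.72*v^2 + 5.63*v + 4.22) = 22.1706*v^5 - 9.3504*v^4 + 31.6195*v^3 + 32.9016*v^2 - 4.6743*v - 5.275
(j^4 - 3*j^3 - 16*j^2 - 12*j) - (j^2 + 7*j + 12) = j^4 - 3*j^3 - 17*j^2 - 19*j - 12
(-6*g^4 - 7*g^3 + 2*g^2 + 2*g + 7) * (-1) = 6*g^4 + 7*g^3 - 2*g^2 - 2*g - 7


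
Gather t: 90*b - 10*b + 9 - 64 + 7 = 80*b - 48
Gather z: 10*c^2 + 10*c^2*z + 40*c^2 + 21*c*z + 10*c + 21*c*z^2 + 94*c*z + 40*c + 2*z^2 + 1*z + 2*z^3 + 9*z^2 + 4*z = 50*c^2 + 50*c + 2*z^3 + z^2*(21*c + 11) + z*(10*c^2 + 115*c + 5)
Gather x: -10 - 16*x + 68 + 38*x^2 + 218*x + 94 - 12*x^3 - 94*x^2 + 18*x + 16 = -12*x^3 - 56*x^2 + 220*x + 168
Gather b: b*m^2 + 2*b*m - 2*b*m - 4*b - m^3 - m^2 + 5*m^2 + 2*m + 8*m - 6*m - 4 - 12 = b*(m^2 - 4) - m^3 + 4*m^2 + 4*m - 16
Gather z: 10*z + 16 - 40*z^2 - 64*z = -40*z^2 - 54*z + 16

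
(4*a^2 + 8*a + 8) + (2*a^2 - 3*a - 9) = 6*a^2 + 5*a - 1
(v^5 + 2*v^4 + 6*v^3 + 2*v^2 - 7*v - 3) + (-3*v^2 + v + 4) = v^5 + 2*v^4 + 6*v^3 - v^2 - 6*v + 1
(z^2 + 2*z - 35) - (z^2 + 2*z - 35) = 0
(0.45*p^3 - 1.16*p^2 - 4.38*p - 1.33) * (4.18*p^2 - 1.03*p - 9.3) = 1.881*p^5 - 5.3123*p^4 - 21.2986*p^3 + 9.74*p^2 + 42.1039*p + 12.369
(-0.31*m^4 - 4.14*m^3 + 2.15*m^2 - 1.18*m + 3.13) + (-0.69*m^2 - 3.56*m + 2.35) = -0.31*m^4 - 4.14*m^3 + 1.46*m^2 - 4.74*m + 5.48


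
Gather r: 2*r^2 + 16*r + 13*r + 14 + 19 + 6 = 2*r^2 + 29*r + 39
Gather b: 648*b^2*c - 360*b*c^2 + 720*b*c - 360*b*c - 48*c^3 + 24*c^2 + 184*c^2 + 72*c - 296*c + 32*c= 648*b^2*c + b*(-360*c^2 + 360*c) - 48*c^3 + 208*c^2 - 192*c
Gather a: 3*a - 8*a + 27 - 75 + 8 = -5*a - 40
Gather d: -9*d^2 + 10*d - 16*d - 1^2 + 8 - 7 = -9*d^2 - 6*d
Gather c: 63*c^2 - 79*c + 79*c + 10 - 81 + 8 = 63*c^2 - 63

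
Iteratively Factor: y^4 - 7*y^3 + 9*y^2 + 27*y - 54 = (y - 3)*(y^3 - 4*y^2 - 3*y + 18) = (y - 3)^2*(y^2 - y - 6) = (y - 3)^3*(y + 2)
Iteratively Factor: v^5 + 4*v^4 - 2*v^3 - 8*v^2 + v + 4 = (v - 1)*(v^4 + 5*v^3 + 3*v^2 - 5*v - 4) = (v - 1)*(v + 4)*(v^3 + v^2 - v - 1) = (v - 1)^2*(v + 4)*(v^2 + 2*v + 1) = (v - 1)^2*(v + 1)*(v + 4)*(v + 1)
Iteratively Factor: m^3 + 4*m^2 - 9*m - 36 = (m + 3)*(m^2 + m - 12) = (m + 3)*(m + 4)*(m - 3)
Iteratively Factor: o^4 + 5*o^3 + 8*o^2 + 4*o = (o + 2)*(o^3 + 3*o^2 + 2*o) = o*(o + 2)*(o^2 + 3*o + 2) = o*(o + 1)*(o + 2)*(o + 2)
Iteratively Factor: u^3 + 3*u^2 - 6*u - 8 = (u + 4)*(u^2 - u - 2) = (u + 1)*(u + 4)*(u - 2)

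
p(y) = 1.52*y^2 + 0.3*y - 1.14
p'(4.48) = 13.92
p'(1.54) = 4.98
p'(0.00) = 0.30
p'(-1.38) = -3.90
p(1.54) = 2.93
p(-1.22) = 0.76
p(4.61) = 32.55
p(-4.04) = 22.46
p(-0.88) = -0.23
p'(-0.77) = -2.04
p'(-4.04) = -11.98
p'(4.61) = 14.31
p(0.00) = -1.14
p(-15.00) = 336.36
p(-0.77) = -0.47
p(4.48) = 30.71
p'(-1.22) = -3.41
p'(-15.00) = -45.30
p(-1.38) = 1.34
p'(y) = 3.04*y + 0.3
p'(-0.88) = -2.38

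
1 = 1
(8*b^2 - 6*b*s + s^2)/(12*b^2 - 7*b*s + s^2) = (-2*b + s)/(-3*b + s)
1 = 1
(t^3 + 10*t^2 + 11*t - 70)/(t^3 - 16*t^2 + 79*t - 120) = (t^3 + 10*t^2 + 11*t - 70)/(t^3 - 16*t^2 + 79*t - 120)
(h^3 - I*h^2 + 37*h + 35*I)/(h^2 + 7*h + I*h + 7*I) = (h^2 - 2*I*h + 35)/(h + 7)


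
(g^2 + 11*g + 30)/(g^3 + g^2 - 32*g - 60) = (g + 6)/(g^2 - 4*g - 12)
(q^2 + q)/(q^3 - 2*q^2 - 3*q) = 1/(q - 3)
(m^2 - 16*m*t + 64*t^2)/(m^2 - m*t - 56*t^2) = (m - 8*t)/(m + 7*t)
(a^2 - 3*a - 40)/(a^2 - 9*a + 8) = (a + 5)/(a - 1)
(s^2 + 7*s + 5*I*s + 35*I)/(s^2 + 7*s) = (s + 5*I)/s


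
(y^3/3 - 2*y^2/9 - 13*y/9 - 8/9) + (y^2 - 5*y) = y^3/3 + 7*y^2/9 - 58*y/9 - 8/9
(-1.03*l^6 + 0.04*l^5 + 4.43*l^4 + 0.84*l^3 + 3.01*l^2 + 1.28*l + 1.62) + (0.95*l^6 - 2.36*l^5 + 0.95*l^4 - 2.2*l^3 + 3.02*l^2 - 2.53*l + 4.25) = -0.0800000000000001*l^6 - 2.32*l^5 + 5.38*l^4 - 1.36*l^3 + 6.03*l^2 - 1.25*l + 5.87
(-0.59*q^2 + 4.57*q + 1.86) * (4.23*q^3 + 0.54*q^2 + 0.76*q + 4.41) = -2.4957*q^5 + 19.0125*q^4 + 9.8872*q^3 + 1.8757*q^2 + 21.5673*q + 8.2026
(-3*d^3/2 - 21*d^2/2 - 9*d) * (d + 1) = -3*d^4/2 - 12*d^3 - 39*d^2/2 - 9*d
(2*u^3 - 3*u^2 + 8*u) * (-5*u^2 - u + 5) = -10*u^5 + 13*u^4 - 27*u^3 - 23*u^2 + 40*u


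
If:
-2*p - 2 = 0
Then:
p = -1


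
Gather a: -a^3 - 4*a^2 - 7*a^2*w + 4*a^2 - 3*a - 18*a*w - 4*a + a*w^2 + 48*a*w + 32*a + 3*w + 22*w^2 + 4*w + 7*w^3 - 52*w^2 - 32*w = -a^3 - 7*a^2*w + a*(w^2 + 30*w + 25) + 7*w^3 - 30*w^2 - 25*w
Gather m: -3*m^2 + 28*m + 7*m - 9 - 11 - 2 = -3*m^2 + 35*m - 22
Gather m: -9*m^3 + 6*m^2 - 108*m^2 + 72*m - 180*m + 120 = -9*m^3 - 102*m^2 - 108*m + 120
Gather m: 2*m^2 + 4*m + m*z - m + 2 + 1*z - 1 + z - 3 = 2*m^2 + m*(z + 3) + 2*z - 2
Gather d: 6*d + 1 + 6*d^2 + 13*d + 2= 6*d^2 + 19*d + 3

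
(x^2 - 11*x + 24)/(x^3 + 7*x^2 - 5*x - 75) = (x - 8)/(x^2 + 10*x + 25)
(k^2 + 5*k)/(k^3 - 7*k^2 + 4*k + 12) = k*(k + 5)/(k^3 - 7*k^2 + 4*k + 12)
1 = 1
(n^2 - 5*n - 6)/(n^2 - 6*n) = (n + 1)/n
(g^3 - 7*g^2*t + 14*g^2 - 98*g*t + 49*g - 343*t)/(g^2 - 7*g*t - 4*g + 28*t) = (g^2 + 14*g + 49)/(g - 4)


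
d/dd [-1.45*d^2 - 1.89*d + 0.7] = -2.9*d - 1.89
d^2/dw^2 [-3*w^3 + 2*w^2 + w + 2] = 4 - 18*w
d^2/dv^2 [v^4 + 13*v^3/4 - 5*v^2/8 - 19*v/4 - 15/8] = 12*v^2 + 39*v/2 - 5/4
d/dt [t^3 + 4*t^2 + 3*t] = 3*t^2 + 8*t + 3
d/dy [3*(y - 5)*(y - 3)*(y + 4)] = 9*y^2 - 24*y - 51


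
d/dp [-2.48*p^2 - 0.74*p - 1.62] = -4.96*p - 0.74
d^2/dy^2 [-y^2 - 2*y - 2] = -2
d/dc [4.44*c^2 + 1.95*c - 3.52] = 8.88*c + 1.95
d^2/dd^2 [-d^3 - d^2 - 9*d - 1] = -6*d - 2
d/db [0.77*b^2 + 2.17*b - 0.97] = 1.54*b + 2.17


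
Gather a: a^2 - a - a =a^2 - 2*a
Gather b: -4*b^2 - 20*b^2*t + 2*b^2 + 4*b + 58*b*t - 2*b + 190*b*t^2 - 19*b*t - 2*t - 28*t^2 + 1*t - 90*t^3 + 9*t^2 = b^2*(-20*t - 2) + b*(190*t^2 + 39*t + 2) - 90*t^3 - 19*t^2 - t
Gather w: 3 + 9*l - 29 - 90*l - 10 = -81*l - 36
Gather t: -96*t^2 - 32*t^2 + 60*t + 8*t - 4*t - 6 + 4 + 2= -128*t^2 + 64*t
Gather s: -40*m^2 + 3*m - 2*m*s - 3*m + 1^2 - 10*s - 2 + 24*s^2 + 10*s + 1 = -40*m^2 - 2*m*s + 24*s^2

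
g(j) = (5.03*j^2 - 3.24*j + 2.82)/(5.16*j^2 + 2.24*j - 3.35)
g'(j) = (-10.32*j - 2.24)*(5.03*j^2 - 3.24*j + 2.82)/(5.16*j^2 + 2.24*j - 3.35)^2 + (10.06*j - 3.24)/(5.16*j^2 + 2.24*j - 3.35) = (27.9856*j^2 - 62.8034*j + 4.5372)/(26.6256*j^4 + 23.1168*j^3 - 29.5544*j^2 - 15.008*j + 11.2225)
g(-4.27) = 1.34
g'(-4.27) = 0.12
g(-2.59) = 1.77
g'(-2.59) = 0.55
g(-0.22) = -1.05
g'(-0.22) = 1.53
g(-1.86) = 2.54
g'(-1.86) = 2.04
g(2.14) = 0.75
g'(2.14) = -0.00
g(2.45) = 0.76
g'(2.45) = 0.02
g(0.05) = -0.83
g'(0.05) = 0.14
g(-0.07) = -0.88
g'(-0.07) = 0.75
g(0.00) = -0.84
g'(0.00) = 0.40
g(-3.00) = 1.59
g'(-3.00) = 0.34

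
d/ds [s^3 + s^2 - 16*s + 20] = 3*s^2 + 2*s - 16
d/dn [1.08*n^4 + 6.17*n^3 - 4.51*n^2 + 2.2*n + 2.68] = 4.32*n^3 + 18.51*n^2 - 9.02*n + 2.2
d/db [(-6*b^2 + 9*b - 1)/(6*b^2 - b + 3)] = 2*(-24*b^2 - 12*b + 13)/(36*b^4 - 12*b^3 + 37*b^2 - 6*b + 9)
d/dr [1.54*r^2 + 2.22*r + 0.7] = 3.08*r + 2.22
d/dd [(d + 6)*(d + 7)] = 2*d + 13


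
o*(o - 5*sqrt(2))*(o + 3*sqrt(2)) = o^3 - 2*sqrt(2)*o^2 - 30*o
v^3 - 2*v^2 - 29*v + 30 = (v - 6)*(v - 1)*(v + 5)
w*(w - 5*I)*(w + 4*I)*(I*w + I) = I*w^4 + w^3 + I*w^3 + w^2 + 20*I*w^2 + 20*I*w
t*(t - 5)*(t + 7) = t^3 + 2*t^2 - 35*t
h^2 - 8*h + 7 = (h - 7)*(h - 1)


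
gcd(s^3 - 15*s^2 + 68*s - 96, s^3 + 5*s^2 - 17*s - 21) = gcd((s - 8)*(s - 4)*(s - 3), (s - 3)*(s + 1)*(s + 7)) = s - 3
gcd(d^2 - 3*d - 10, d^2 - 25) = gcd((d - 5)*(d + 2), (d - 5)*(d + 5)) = d - 5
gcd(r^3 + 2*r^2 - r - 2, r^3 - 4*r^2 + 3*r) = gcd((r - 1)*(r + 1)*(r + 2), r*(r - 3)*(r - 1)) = r - 1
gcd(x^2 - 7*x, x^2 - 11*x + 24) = 1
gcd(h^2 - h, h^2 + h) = h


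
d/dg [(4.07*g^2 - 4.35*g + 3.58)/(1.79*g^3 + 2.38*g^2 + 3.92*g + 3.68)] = (-7.2853*g^4 + 15.573*g^3 + 7.0828*g^2 + 12.9144*g - 30.0416)/(3.2041*g^6 + 8.5204*g^5 + 19.698*g^4 + 31.8336*g^3 + 32.8832*g^2 + 28.8512*g + 13.5424)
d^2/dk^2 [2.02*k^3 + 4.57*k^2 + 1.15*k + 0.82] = 12.12*k + 9.14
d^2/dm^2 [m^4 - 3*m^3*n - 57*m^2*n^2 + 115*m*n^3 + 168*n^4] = 12*m^2 - 18*m*n - 114*n^2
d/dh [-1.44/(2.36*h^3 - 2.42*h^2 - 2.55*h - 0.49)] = (10.1952*h^2 - 6.9696*h - 3.672)/(-2.36*h^3 + 2.42*h^2 + 2.55*h + 0.49)^2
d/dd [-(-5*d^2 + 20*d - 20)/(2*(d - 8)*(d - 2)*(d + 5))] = 5*(-d^2 + 4*d - 46)/(2*(d^4 - 6*d^3 - 71*d^2 + 240*d + 1600))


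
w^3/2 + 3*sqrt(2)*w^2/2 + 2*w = w*(w/2 + sqrt(2)/2)*(w + 2*sqrt(2))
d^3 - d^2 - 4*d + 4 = (d - 2)*(d - 1)*(d + 2)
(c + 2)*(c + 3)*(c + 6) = c^3 + 11*c^2 + 36*c + 36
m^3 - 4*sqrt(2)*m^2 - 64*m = m*(m - 8*sqrt(2))*(m + 4*sqrt(2))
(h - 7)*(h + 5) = h^2 - 2*h - 35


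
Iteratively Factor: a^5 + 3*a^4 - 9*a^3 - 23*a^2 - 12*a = (a + 1)*(a^4 + 2*a^3 - 11*a^2 - 12*a) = (a + 1)^2*(a^3 + a^2 - 12*a) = (a - 3)*(a + 1)^2*(a^2 + 4*a) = a*(a - 3)*(a + 1)^2*(a + 4)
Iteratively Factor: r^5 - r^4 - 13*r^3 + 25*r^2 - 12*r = (r - 3)*(r^4 + 2*r^3 - 7*r^2 + 4*r) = r*(r - 3)*(r^3 + 2*r^2 - 7*r + 4) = r*(r - 3)*(r - 1)*(r^2 + 3*r - 4) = r*(r - 3)*(r - 1)^2*(r + 4)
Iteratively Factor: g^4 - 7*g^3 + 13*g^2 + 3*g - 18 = (g - 3)*(g^3 - 4*g^2 + g + 6) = (g - 3)*(g + 1)*(g^2 - 5*g + 6) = (g - 3)*(g - 2)*(g + 1)*(g - 3)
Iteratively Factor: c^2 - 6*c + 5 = (c - 1)*(c - 5)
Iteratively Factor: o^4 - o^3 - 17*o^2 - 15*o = (o - 5)*(o^3 + 4*o^2 + 3*o) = (o - 5)*(o + 1)*(o^2 + 3*o) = o*(o - 5)*(o + 1)*(o + 3)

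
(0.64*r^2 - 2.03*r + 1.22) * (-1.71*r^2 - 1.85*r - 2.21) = -1.0944*r^4 + 2.2873*r^3 + 0.2549*r^2 + 2.2293*r - 2.6962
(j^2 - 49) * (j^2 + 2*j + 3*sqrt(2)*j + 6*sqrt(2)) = j^4 + 2*j^3 + 3*sqrt(2)*j^3 - 49*j^2 + 6*sqrt(2)*j^2 - 147*sqrt(2)*j - 98*j - 294*sqrt(2)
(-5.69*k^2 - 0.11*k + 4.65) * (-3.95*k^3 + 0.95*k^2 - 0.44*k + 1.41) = 22.4755*k^5 - 4.971*k^4 - 15.9684*k^3 - 3.557*k^2 - 2.2011*k + 6.5565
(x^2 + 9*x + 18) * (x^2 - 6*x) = x^4 + 3*x^3 - 36*x^2 - 108*x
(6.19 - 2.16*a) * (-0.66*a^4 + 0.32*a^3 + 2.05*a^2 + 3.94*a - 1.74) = 1.4256*a^5 - 4.7766*a^4 - 2.4472*a^3 + 4.1791*a^2 + 28.147*a - 10.7706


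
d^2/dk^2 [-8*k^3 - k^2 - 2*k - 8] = -48*k - 2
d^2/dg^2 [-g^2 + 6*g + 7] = -2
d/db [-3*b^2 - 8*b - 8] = -6*b - 8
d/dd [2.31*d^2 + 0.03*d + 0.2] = 4.62*d + 0.03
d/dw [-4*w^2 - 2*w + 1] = -8*w - 2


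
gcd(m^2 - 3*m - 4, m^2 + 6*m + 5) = m + 1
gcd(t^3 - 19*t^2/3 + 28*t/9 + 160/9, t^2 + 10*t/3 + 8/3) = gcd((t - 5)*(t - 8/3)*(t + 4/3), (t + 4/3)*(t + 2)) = t + 4/3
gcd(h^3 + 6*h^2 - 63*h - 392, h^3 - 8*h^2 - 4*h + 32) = h - 8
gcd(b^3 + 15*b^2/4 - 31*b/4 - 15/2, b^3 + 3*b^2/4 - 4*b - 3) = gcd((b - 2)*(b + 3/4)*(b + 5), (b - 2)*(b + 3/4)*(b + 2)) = b^2 - 5*b/4 - 3/2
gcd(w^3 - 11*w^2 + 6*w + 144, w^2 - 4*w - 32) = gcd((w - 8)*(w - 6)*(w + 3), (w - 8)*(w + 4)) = w - 8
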